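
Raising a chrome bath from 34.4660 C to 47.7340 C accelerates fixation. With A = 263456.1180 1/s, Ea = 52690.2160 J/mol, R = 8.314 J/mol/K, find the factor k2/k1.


T1 = 34.4660 + 273.15 = 307.6160 K; T2 = 47.7340 + 273.15 = 320.8840 K
k1 = A * exp(-Ea/(R*T1)) = 263456.1180 * exp(-52690.2160/(8.314*307.6160)) = 2.9740e-04 1/s
k2 = A * exp(-Ea/(R*T2)) = 263456.1180 * exp(-52690.2160/(8.314*320.8840)) = 6.9710e-04 1/s
k2/k1 = 6.9710e-04 / 2.9740e-04 = 2.3440


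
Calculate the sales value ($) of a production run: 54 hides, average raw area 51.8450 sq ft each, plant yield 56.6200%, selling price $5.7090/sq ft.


Raw_total = N * avg_area = 54 * 51.8450 = 2799.6300 sq ft
Finished = Raw_total * yield / 100 = 2799.6300 * 56.6200 / 100 = 1585.1505 sq ft
Value = Finished * price = 1585.1505 * 5.7090 = 9049.6242 $


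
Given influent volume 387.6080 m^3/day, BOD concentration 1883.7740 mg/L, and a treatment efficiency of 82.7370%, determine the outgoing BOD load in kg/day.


Load_in = volume * conc / 1000 = 387.6080 * 1883.7740 / 1000 = 730.1659 kg/day
Removed = Load_in * eff / 100 = 730.1659 * 82.7370 / 100 = 604.1173 kg/day
Load_out = Load_in - Removed = 730.1659 - 604.1173 = 126.0485 kg/day


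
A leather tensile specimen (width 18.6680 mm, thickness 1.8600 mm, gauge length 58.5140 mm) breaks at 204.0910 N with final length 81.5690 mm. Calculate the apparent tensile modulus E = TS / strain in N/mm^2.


TS = F / (w * t) = 204.0910 / (18.6680 * 1.8600) = 5.8778 N/mm^2
strain = (Lf - L0) / L0 = (81.5690 - 58.5140) / 58.5140 = 0.3940
E = TS / strain = 5.8778 / 0.3940 = 14.9179 N/mm^2


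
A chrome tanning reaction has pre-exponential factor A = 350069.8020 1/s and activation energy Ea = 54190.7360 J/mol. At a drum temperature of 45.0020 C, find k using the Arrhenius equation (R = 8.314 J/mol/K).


T_K = T_C + 273.15 = 45.0020 + 273.15 = 318.1520 K
exponent = -Ea / (R * T_K) = -54190.7360 / (8.314 * 318.1520) = -20.4871
k = A * exp(exponent) = 350069.8020 * exp(-20.4871) = 4.4333e-04 1/s


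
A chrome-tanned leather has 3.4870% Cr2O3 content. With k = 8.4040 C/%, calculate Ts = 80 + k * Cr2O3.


Formula: Ts = 80 + k * Cr2O3
Substituting: Ts = 80 + 8.4040 * 3.4870
Result: 109.3047 C


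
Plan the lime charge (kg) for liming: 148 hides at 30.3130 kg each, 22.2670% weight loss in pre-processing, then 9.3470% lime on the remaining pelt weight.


Total_raw = N * avg_wt = 148 * 30.3130 = 4486.3240 kg
Substrate = Total_raw * (1 - loss/100) = 4486.3240 * (1 - 22.2670/100) = 3487.3542 kg
Lime = Substrate * pct / 100 = 3487.3542 * 9.3470 / 100 = 325.9630 kg


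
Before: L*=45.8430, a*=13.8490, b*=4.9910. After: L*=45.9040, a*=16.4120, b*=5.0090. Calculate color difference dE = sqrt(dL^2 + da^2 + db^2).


dL = 0.061, da = 2.5630, db = 0.018
dE = sqrt(0.061^2 + 2.5630^2 + 0.018^2) = 2.5638


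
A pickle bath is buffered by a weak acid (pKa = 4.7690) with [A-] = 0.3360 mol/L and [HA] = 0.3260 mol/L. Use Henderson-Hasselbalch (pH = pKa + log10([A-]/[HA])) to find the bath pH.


ratio = [A-] / [HA] = 0.3360 / 0.3260 = 1.0307
log10(ratio) = 0.0131217
pH = pKa + log10(ratio) = 4.7690 + 0.0131217 = 4.7821


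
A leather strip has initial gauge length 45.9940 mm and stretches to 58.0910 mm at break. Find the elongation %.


Formula: Elongation = (Lf - L0) / L0 * 100
Substituting: Elongation = (58.0910 - 45.9940) / 45.9940 * 100
Result: 26.3013 %


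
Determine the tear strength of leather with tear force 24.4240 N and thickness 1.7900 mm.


Formula: Tear strength = force / thickness
Substituting: Tear strength = 24.4240 / 1.7900
Result: 13.6447 N/mm


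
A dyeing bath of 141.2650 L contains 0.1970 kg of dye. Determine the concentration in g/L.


Formula: Conc = dye_mass(kg) / volume(L) * 1000
Substituting: Conc = 0.1970 / 141.2650 * 1000
Result: 1.3945 g/L


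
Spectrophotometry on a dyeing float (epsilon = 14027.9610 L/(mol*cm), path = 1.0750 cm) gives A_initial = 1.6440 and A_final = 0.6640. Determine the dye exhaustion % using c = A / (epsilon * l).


c_initial = A_i / (epsilon * l) = 1.6440 / (14027.9610 * 1.0750) = 1.0902e-04 mol/L
c_final = A_f / (epsilon * l) = 0.6640 / (14027.9610 * 1.0750) = 4.4032e-05 mol/L
Exhaustion = (c_initial - c_final) / c_initial * 100 = (1.0902e-04 - 4.4032e-05) / 1.0902e-04 * 100 = 59.6107 %


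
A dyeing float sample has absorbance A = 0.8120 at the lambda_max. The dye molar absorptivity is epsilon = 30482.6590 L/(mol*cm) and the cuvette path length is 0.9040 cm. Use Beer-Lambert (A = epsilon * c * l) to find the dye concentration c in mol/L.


Formula: c = A / (epsilon * l)
Substituting: c = 0.8120 / (30482.6590 * 0.9040)
Result: 2.9467e-05 mol/L


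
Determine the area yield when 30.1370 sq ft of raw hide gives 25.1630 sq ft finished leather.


Formula: Yield = finished / raw * 100
Substituting: Yield = 25.1630 / 30.1370 * 100
Result: 83.4954 %


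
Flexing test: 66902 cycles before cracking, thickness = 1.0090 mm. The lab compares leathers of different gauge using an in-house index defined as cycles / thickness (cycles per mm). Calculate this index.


Formula: Index = cycles / thickness
Substituting: Index = 66902 / 1.0090
Result: 66305.2527 cycles/mm


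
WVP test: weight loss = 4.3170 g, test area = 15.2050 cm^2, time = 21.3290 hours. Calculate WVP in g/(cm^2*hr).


Formula: WVP = loss / (area * time)
Substituting: WVP = 4.3170 / (15.2050 * 21.3290)
Result: 0.0133114 g/(cm^2*hr)


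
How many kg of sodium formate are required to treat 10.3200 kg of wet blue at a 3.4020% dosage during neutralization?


Formula: Neutralizer = substrate * pct / 100
Substituting: Neutralizer = 10.3200 * 3.4020 / 100
Result: 0.3511 kg


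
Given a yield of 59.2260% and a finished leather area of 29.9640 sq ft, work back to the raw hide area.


Formula: raw = finished * 100 / yield
Substituting: raw = 29.9640 * 100 / 59.2260
Result: 50.5926 sq ft


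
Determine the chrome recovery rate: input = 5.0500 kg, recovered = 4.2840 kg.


Formula: Recovery = recovered / input * 100
Substituting: Recovery = 4.2840 / 5.0500 * 100
Result: 84.8317 %


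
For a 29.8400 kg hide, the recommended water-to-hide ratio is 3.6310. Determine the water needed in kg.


Formula: Water = hide_weight * ratio
Substituting: Water = 29.8400 * 3.6310
Result: 108.3490 kg


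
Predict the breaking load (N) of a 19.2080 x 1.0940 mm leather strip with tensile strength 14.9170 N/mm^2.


Formula: F = TS * w * t
Substituting: F = 14.9170 * 19.2080 * 1.0940
Result: 313.4592 N


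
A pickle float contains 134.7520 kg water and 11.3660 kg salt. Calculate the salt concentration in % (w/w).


Formula: Conc = salt / (water + salt) * 100
Substituting: Conc = 11.3660 / (134.7520 + 11.3660) * 100
Result: 7.7786 %


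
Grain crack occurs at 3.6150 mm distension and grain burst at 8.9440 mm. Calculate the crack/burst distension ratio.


Formula: Ratio = crack / burst
Substituting: Ratio = 3.6150 / 8.9440
Result: 0.4042


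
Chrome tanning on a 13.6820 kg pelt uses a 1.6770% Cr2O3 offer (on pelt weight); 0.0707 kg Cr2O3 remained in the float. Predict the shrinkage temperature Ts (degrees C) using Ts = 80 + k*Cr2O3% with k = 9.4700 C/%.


Offered = pelt * offer_pct / 100 = 13.6820 * 1.6770 / 100 = 0.2294 kg
Uptake = offered - residual = 0.2294 - 0.0707 = 0.1587 kg
Cr2O3% on pelt = uptake / pelt * 100 = 0.1587 / 13.6820 * 100 = 1.1603 %
Ts = 80 + k * Cr2O3% = 80 + 9.4700 * 1.1603 = 90.9877 C


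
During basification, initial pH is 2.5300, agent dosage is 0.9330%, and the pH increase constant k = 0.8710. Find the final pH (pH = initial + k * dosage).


Formula: pH_final = pH_initial + k * base_pct
Substituting: pH_final = 2.5300 + 0.8710 * 0.9330
Result: 3.3426


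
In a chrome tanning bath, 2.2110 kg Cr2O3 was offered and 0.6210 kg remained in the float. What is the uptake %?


Formula: Uptake = (offered - residual) / offered * 100
Substituting: Uptake = (2.2110 - 0.6210) / 2.2110 * 100
Result: 71.9132 %


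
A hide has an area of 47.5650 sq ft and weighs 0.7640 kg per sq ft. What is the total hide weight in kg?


Formula: Weight = area * weight_per_sqft
Substituting: Weight = 47.5650 * 0.7640
Result: 36.3397 kg


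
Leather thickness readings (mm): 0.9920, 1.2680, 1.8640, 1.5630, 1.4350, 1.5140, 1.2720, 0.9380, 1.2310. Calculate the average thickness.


Formula: Average = sum / n
Substituting: Average = 12.0770 / 9
Result: 1.3419 mm


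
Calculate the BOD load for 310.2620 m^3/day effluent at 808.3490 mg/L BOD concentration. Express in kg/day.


Formula: BOD_load = volume * conc / 1000
Substituting: BOD_load = 310.2620 * 808.3490 / 1000
Result: 250.8000 kg/day


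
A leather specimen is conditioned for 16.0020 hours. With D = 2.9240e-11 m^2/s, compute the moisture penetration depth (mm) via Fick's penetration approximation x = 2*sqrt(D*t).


t = 16.0020 hr * 3600 = 57607.2000 s
D * t = 2.9240e-11 * 57607.2000 = 1.6844e-06
x = 2 * sqrt(D*t) = 2 * sqrt(1.6844e-06) = 0.00259572 m = 2.5957 mm


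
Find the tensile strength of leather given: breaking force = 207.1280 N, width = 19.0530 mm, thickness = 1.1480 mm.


Formula: TS = force / (width * thickness)
Substituting: TS = 207.1280 / (19.0530 * 1.1480)
Result: 9.4696 N/mm^2


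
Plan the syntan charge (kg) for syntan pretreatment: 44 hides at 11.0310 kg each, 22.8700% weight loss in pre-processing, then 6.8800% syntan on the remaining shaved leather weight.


Total_raw = N * avg_wt = 44 * 11.0310 = 485.3640 kg
Substrate = Total_raw * (1 - loss/100) = 485.3640 * (1 - 22.8700/100) = 374.3613 kg
Syntan = Substrate * pct / 100 = 374.3613 * 6.8800 / 100 = 25.7561 kg


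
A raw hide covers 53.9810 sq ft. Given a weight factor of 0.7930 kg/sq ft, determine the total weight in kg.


Formula: Weight = area * weight_per_sqft
Substituting: Weight = 53.9810 * 0.7930
Result: 42.8069 kg


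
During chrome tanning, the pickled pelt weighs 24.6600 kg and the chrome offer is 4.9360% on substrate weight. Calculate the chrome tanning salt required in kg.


Formula: Chrome = substrate * pct / 100
Substituting: Chrome = 24.6600 * 4.9360 / 100
Result: 1.2172 kg


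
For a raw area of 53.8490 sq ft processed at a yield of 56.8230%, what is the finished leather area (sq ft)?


Formula: finished = raw * yield / 100
Substituting: finished = 53.8490 * 56.8230 / 100
Result: 30.5986 sq ft


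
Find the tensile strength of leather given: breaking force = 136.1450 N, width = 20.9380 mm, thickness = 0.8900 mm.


Formula: TS = force / (width * thickness)
Substituting: TS = 136.1450 / (20.9380 * 0.8900)
Result: 7.3059 N/mm^2


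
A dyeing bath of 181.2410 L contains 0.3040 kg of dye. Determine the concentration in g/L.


Formula: Conc = dye_mass(kg) / volume(L) * 1000
Substituting: Conc = 0.3040 / 181.2410 * 1000
Result: 1.6773 g/L


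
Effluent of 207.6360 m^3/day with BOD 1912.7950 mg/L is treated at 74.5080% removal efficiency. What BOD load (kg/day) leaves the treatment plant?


Load_in = volume * conc / 1000 = 207.6360 * 1912.7950 / 1000 = 397.1651 kg/day
Removed = Load_in * eff / 100 = 397.1651 * 74.5080 / 100 = 295.9198 kg/day
Load_out = Load_in - Removed = 397.1651 - 295.9198 = 101.2453 kg/day


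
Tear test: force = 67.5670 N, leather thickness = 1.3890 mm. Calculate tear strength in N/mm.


Formula: Tear strength = force / thickness
Substituting: Tear strength = 67.5670 / 1.3890
Result: 48.6443 N/mm


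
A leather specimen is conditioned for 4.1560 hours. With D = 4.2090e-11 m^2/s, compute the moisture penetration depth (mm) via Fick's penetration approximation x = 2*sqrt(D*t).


t = 4.1560 hr * 3600 = 14961.6000 s
D * t = 4.2090e-11 * 14961.6000 = 6.2973e-07
x = 2 * sqrt(D*t) = 2 * sqrt(6.2973e-07) = 0.00158712 m = 1.5871 mm


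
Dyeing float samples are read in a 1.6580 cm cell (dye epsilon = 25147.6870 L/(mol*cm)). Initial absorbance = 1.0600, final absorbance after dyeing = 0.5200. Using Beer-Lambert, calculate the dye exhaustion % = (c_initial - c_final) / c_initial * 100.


c_initial = A_i / (epsilon * l) = 1.0600 / (25147.6870 * 1.6580) = 2.5423e-05 mol/L
c_final = A_f / (epsilon * l) = 0.5200 / (25147.6870 * 1.6580) = 1.2472e-05 mol/L
Exhaustion = (c_initial - c_final) / c_initial * 100 = (2.5423e-05 - 1.2472e-05) / 2.5423e-05 * 100 = 50.9434 %


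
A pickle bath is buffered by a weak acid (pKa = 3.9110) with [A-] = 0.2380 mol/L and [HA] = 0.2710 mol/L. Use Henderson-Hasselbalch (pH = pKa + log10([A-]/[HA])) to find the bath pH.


ratio = [A-] / [HA] = 0.2380 / 0.2710 = 0.8782
log10(ratio) = -0.0563923
pH = pKa + log10(ratio) = 3.9110 - 0.0563923 = 3.8546


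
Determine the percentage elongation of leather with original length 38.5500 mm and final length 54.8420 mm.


Formula: Elongation = (Lf - L0) / L0 * 100
Substituting: Elongation = (54.8420 - 38.5500) / 38.5500 * 100
Result: 42.2620 %


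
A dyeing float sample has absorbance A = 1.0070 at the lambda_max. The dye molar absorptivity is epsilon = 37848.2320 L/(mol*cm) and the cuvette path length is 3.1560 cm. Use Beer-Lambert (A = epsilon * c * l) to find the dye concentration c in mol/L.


Formula: c = A / (epsilon * l)
Substituting: c = 1.0070 / (37848.2320 * 3.1560)
Result: 8.4304e-06 mol/L


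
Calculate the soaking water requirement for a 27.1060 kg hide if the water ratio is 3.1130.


Formula: Water = hide_weight * ratio
Substituting: Water = 27.1060 * 3.1130
Result: 84.3810 kg


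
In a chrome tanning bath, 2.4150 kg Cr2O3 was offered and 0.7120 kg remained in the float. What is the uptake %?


Formula: Uptake = (offered - residual) / offered * 100
Substituting: Uptake = (2.4150 - 0.7120) / 2.4150 * 100
Result: 70.5176 %


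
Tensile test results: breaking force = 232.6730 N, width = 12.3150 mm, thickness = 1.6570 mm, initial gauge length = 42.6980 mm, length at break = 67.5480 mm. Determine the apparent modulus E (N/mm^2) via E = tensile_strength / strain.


TS = F / (w * t) = 232.6730 / (12.3150 * 1.6570) = 11.4022 N/mm^2
strain = (Lf - L0) / L0 = (67.5480 - 42.6980) / 42.6980 = 0.5820
E = TS / strain = 11.4022 / 0.5820 = 19.5916 N/mm^2


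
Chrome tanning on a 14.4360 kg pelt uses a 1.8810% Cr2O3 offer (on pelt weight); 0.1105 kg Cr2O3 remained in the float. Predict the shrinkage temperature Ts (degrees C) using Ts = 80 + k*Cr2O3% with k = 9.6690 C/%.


Offered = pelt * offer_pct / 100 = 14.4360 * 1.8810 / 100 = 0.2715 kg
Uptake = offered - residual = 0.2715 - 0.1105 = 0.1610 kg
Cr2O3% on pelt = uptake / pelt * 100 = 0.1610 / 14.4360 * 100 = 1.1156 %
Ts = 80 + k * Cr2O3% = 80 + 9.6690 * 1.1156 = 90.7863 C


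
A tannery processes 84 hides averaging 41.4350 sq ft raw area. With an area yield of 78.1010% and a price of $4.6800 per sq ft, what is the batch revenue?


Raw_total = N * avg_area = 84 * 41.4350 = 3480.5400 sq ft
Finished = Raw_total * yield / 100 = 3480.5400 * 78.1010 / 100 = 2718.3365 sq ft
Value = Finished * price = 2718.3365 * 4.6800 = 12721.8150 $


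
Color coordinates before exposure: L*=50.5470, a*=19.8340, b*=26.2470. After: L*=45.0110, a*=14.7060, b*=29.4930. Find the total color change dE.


dL = -5.5360, da = -5.1280, db = 3.2460
dE = sqrt((-5.5360)^2 + (-5.1280)^2 + 3.2460^2) = 8.2146


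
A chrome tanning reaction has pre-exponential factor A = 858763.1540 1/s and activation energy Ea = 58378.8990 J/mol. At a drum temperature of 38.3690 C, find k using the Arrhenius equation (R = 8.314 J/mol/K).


T_K = T_C + 273.15 = 38.3690 + 273.15 = 311.5190 K
exponent = -Ea / (R * T_K) = -58378.8990 / (8.314 * 311.5190) = -22.5404
k = A * exp(exponent) = 858763.1540 * exp(-22.5404) = 1.3954e-04 1/s


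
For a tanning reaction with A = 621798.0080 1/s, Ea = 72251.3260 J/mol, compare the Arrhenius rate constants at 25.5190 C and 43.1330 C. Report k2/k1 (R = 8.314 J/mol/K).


T1 = 25.5190 + 273.15 = 298.6690 K; T2 = 43.1330 + 273.15 = 316.2830 K
k1 = A * exp(-Ea/(R*T1)) = 621798.0080 * exp(-72251.3260/(8.314*298.6690)) = 1.4357e-07 1/s
k2 = A * exp(-Ea/(R*T2)) = 621798.0080 * exp(-72251.3260/(8.314*316.2830)) = 7.2577e-07 1/s
k2/k1 = 7.2577e-07 / 1.4357e-07 = 5.0552


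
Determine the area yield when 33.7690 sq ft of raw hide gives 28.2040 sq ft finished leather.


Formula: Yield = finished / raw * 100
Substituting: Yield = 28.2040 / 33.7690 * 100
Result: 83.5204 %


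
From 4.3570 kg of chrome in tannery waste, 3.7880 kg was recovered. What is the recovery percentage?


Formula: Recovery = recovered / input * 100
Substituting: Recovery = 3.7880 / 4.3570 * 100
Result: 86.9406 %


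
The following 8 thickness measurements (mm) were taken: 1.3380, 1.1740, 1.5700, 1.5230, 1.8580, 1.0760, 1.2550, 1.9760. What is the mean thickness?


Formula: Average = sum / n
Substituting: Average = 11.7700 / 8
Result: 1.4712 mm


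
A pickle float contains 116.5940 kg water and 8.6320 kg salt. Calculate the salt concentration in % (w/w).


Formula: Conc = salt / (water + salt) * 100
Substituting: Conc = 8.6320 / (116.5940 + 8.6320) * 100
Result: 6.8931 %


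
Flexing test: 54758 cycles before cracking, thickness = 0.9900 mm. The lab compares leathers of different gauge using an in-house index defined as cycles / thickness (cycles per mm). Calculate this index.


Formula: Index = cycles / thickness
Substituting: Index = 54758 / 0.9900
Result: 55311.1111 cycles/mm


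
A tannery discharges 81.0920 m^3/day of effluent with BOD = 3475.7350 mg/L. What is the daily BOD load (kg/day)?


Formula: BOD_load = volume * conc / 1000
Substituting: BOD_load = 81.0920 * 3475.7350 / 1000
Result: 281.8543 kg/day


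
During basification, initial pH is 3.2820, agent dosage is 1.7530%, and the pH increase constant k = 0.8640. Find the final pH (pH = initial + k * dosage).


Formula: pH_final = pH_initial + k * base_pct
Substituting: pH_final = 3.2820 + 0.8640 * 1.7530
Result: 4.7966


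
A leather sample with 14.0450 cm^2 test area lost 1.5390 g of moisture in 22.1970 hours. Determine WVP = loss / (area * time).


Formula: WVP = loss / (area * time)
Substituting: WVP = 1.5390 / (14.0450 * 22.1970)
Result: 0.00493654 g/(cm^2*hr)


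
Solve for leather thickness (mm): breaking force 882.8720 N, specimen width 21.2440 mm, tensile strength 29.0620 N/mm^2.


Formula: t = F / (TS * w)
Substituting: t = 882.8720 / (29.0620 * 21.2440)
Result: 1.4300 mm


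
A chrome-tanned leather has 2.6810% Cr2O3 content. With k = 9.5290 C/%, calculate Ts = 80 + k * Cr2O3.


Formula: Ts = 80 + k * Cr2O3
Substituting: Ts = 80 + 9.5290 * 2.6810
Result: 105.5472 C


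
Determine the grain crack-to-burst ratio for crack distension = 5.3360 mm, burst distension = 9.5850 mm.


Formula: Ratio = crack / burst
Substituting: Ratio = 5.3360 / 9.5850
Result: 0.5567


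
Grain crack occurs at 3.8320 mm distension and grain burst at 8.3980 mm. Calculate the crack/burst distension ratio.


Formula: Ratio = crack / burst
Substituting: Ratio = 3.8320 / 8.3980
Result: 0.4563


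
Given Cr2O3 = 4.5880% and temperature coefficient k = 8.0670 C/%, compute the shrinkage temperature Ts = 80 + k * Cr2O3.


Formula: Ts = 80 + k * Cr2O3
Substituting: Ts = 80 + 8.0670 * 4.5880
Result: 117.0114 C


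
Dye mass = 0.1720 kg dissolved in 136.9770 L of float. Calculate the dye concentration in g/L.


Formula: Conc = dye_mass(kg) / volume(L) * 1000
Substituting: Conc = 0.1720 / 136.9770 * 1000
Result: 1.2557 g/L


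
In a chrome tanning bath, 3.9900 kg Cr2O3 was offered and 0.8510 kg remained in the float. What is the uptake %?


Formula: Uptake = (offered - residual) / offered * 100
Substituting: Uptake = (3.9900 - 0.8510) / 3.9900 * 100
Result: 78.6717 %


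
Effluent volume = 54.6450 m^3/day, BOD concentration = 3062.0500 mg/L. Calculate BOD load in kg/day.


Formula: BOD_load = volume * conc / 1000
Substituting: BOD_load = 54.6450 * 3062.0500 / 1000
Result: 167.3257 kg/day


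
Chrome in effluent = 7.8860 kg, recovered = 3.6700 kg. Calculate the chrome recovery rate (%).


Formula: Recovery = recovered / input * 100
Substituting: Recovery = 3.6700 / 7.8860 * 100
Result: 46.5382 %


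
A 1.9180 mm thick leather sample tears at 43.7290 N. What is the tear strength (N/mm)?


Formula: Tear strength = force / thickness
Substituting: Tear strength = 43.7290 / 1.9180
Result: 22.7993 N/mm


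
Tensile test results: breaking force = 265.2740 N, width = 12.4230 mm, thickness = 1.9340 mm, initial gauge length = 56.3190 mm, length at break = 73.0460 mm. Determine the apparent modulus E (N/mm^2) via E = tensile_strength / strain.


TS = F / (w * t) = 265.2740 / (12.4230 * 1.9340) = 11.0411 N/mm^2
strain = (Lf - L0) / L0 = (73.0460 - 56.3190) / 56.3190 = 0.2970
E = TS / strain = 11.0411 / 0.2970 = 37.1748 N/mm^2


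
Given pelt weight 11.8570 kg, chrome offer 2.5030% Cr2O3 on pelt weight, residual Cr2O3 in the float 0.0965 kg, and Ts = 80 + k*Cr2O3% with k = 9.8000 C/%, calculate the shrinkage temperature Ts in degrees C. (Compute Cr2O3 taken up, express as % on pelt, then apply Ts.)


Offered = pelt * offer_pct / 100 = 11.8570 * 2.5030 / 100 = 0.2968 kg
Uptake = offered - residual = 0.2968 - 0.0965 = 0.2003 kg
Cr2O3% on pelt = uptake / pelt * 100 = 0.2003 / 11.8570 * 100 = 1.6891 %
Ts = 80 + k * Cr2O3% = 80 + 9.8000 * 1.6891 = 96.5535 C


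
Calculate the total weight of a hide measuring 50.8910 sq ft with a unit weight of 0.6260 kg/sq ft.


Formula: Weight = area * weight_per_sqft
Substituting: Weight = 50.8910 * 0.6260
Result: 31.8578 kg


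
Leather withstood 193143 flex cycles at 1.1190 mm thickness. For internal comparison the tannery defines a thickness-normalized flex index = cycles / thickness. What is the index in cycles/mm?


Formula: Index = cycles / thickness
Substituting: Index = 193143 / 1.1190
Result: 172603.2172 cycles/mm


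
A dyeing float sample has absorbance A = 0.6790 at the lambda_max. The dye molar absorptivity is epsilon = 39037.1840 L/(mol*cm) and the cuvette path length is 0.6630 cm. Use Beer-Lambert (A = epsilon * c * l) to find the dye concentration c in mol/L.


Formula: c = A / (epsilon * l)
Substituting: c = 0.6790 / (39037.1840 * 0.6630)
Result: 2.6235e-05 mol/L


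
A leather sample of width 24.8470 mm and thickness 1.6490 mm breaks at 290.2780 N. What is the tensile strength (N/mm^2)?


Formula: TS = force / (width * thickness)
Substituting: TS = 290.2780 / (24.8470 * 1.6490)
Result: 7.0847 N/mm^2


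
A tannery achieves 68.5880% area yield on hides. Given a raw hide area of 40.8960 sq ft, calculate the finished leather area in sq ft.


Formula: finished = raw * yield / 100
Substituting: finished = 40.8960 * 68.5880 / 100
Result: 28.0497 sq ft


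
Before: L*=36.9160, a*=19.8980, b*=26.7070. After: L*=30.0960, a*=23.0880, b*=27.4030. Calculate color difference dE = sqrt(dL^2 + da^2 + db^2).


dL = -6.8200, da = 3.1900, db = 0.6960
dE = sqrt((-6.8200)^2 + 3.1900^2 + 0.6960^2) = 7.5613


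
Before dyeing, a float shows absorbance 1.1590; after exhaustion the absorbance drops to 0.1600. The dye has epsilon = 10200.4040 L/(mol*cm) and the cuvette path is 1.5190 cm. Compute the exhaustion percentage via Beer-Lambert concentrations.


c_initial = A_i / (epsilon * l) = 1.1590 / (10200.4040 * 1.5190) = 7.4801e-05 mol/L
c_final = A_f / (epsilon * l) = 0.1600 / (10200.4040 * 1.5190) = 1.0326e-05 mol/L
Exhaustion = (c_initial - c_final) / c_initial * 100 = (7.4801e-05 - 1.0326e-05) / 7.4801e-05 * 100 = 86.1950 %


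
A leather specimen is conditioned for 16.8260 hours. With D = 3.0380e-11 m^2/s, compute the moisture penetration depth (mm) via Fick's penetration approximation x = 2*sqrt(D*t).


t = 16.8260 hr * 3600 = 60573.6000 s
D * t = 3.0380e-11 * 60573.6000 = 1.8402e-06
x = 2 * sqrt(D*t) = 2 * sqrt(1.8402e-06) = 0.0027131 m = 2.7131 mm


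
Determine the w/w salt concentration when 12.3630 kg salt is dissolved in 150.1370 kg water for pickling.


Formula: Conc = salt / (water + salt) * 100
Substituting: Conc = 12.3630 / (150.1370 + 12.3630) * 100
Result: 7.6080 %


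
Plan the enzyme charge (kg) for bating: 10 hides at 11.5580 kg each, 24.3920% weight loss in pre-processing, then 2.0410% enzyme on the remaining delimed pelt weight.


Total_raw = N * avg_wt = 10 * 11.5580 = 115.5800 kg
Substrate = Total_raw * (1 - loss/100) = 115.5800 * (1 - 24.3920/100) = 87.3877 kg
Enzyme = Substrate * pct / 100 = 87.3877 * 2.0410 / 100 = 1.7836 kg


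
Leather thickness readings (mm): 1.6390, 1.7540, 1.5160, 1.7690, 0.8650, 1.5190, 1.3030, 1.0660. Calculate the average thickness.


Formula: Average = sum / n
Substituting: Average = 11.4310 / 8
Result: 1.4289 mm


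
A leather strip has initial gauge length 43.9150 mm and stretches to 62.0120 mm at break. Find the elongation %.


Formula: Elongation = (Lf - L0) / L0 * 100
Substituting: Elongation = (62.0120 - 43.9150) / 43.9150 * 100
Result: 41.2092 %


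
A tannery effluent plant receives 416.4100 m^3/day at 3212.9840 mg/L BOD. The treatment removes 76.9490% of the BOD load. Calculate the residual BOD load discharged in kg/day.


Load_in = volume * conc / 1000 = 416.4100 * 3212.9840 / 1000 = 1337.9187 kg/day
Removed = Load_in * eff / 100 = 1337.9187 * 76.9490 / 100 = 1029.5150 kg/day
Load_out = Load_in - Removed = 1337.9187 - 1029.5150 = 308.4036 kg/day


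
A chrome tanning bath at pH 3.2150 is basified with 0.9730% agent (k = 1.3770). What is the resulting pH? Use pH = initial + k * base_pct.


Formula: pH_final = pH_initial + k * base_pct
Substituting: pH_final = 3.2150 + 1.3770 * 0.9730
Result: 4.5548


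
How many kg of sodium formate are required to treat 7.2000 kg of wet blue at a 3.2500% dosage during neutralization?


Formula: Neutralizer = substrate * pct / 100
Substituting: Neutralizer = 7.2000 * 3.2500 / 100
Result: 0.2340 kg


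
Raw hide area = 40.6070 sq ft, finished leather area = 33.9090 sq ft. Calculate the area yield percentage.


Formula: Yield = finished / raw * 100
Substituting: Yield = 33.9090 / 40.6070 * 100
Result: 83.5053 %


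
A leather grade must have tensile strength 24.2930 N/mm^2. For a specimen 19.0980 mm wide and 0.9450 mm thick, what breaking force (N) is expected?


Formula: F = TS * w * t
Substituting: F = 24.2930 * 19.0980 * 0.9450
Result: 438.4306 N


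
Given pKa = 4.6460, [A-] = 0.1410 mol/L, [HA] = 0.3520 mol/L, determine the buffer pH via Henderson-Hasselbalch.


ratio = [A-] / [HA] = 0.1410 / 0.3520 = 0.4006
log10(ratio) = -0.3973
pH = pKa + log10(ratio) = 4.6460 - 0.3973 = 4.2487


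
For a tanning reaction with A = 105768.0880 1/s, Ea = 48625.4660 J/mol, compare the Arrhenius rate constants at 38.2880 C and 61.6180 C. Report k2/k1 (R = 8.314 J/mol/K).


T1 = 38.2880 + 273.15 = 311.4380 K; T2 = 61.6180 + 273.15 = 334.7680 K
k1 = A * exp(-Ea/(R*T1)) = 105768.0880 * exp(-48625.4660/(8.314*311.4380)) = 7.3885e-04 1/s
k2 = A * exp(-Ea/(R*T2)) = 105768.0880 * exp(-48625.4660/(8.314*334.7680)) = 0.00273486 1/s
k2/k1 = 0.00273486 / 7.3885e-04 = 3.7015


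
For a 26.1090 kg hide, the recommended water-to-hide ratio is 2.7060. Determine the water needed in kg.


Formula: Water = hide_weight * ratio
Substituting: Water = 26.1090 * 2.7060
Result: 70.6510 kg


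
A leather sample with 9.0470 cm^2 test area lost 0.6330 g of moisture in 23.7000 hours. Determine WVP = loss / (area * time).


Formula: WVP = loss / (area * time)
Substituting: WVP = 0.6330 / (9.0470 * 23.7000)
Result: 0.00295223 g/(cm^2*hr)


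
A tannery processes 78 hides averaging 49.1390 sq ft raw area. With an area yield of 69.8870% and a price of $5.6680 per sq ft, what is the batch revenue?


Raw_total = N * avg_area = 78 * 49.1390 = 3832.8420 sq ft
Finished = Raw_total * yield / 100 = 3832.8420 * 69.8870 / 100 = 2678.6583 sq ft
Value = Finished * price = 2678.6583 * 5.6680 = 15182.6352 $


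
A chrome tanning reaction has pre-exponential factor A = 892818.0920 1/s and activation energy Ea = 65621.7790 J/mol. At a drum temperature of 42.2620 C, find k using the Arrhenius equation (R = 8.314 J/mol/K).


T_K = T_C + 273.15 = 42.2620 + 273.15 = 315.4120 K
exponent = -Ea / (R * T_K) = -65621.7790 / (8.314 * 315.4120) = -25.0242
k = A * exp(exponent) = 892818.0920 * exp(-25.0242) = 1.2103e-05 1/s


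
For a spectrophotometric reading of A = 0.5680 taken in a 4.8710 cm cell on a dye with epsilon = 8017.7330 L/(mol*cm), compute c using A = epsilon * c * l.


Formula: c = A / (epsilon * l)
Substituting: c = 0.5680 / (8017.7330 * 4.8710)
Result: 1.4544e-05 mol/L


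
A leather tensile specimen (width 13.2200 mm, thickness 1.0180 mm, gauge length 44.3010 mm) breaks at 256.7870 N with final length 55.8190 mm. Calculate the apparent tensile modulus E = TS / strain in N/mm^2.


TS = F / (w * t) = 256.7870 / (13.2200 * 1.0180) = 19.0807 N/mm^2
strain = (Lf - L0) / L0 = (55.8190 - 44.3010) / 44.3010 = 0.2600
E = TS / strain = 19.0807 / 0.2600 = 73.3889 N/mm^2


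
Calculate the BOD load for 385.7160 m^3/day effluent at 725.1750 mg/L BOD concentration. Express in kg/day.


Formula: BOD_load = volume * conc / 1000
Substituting: BOD_load = 385.7160 * 725.1750 / 1000
Result: 279.7116 kg/day


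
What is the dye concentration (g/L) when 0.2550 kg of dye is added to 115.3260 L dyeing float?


Formula: Conc = dye_mass(kg) / volume(L) * 1000
Substituting: Conc = 0.2550 / 115.3260 * 1000
Result: 2.2111 g/L


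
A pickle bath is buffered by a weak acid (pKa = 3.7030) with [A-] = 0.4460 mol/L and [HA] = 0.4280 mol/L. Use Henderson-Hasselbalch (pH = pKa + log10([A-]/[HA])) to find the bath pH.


ratio = [A-] / [HA] = 0.4460 / 0.4280 = 1.0421
log10(ratio) = 0.0178911
pH = pKa + log10(ratio) = 3.7030 + 0.0178911 = 3.7209


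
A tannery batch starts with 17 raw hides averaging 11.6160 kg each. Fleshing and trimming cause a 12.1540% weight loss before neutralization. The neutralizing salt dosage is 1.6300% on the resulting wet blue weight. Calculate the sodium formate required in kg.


Total_raw = N * avg_wt = 17 * 11.6160 = 197.4720 kg
Substrate = Total_raw * (1 - loss/100) = 197.4720 * (1 - 12.1540/100) = 173.4713 kg
Neutralizer = Substrate * pct / 100 = 173.4713 * 1.6300 / 100 = 2.8276 kg


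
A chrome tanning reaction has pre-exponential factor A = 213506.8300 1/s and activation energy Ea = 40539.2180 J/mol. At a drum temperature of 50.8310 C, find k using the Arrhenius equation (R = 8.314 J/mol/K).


T_K = T_C + 273.15 = 50.8310 + 273.15 = 323.9810 K
exponent = -Ea / (R * T_K) = -40539.2180 / (8.314 * 323.9810) = -15.0503
k = A * exp(exponent) = 213506.8300 * exp(-15.0503) = 0.0621069 1/s


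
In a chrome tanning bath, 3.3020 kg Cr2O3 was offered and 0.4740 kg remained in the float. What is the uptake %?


Formula: Uptake = (offered - residual) / offered * 100
Substituting: Uptake = (3.3020 - 0.4740) / 3.3020 * 100
Result: 85.6451 %


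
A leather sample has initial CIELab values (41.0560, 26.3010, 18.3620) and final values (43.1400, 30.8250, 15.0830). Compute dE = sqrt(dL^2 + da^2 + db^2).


dL = 2.0840, da = 4.5240, db = -3.2790
dE = sqrt(2.0840^2 + 4.5240^2 + (-3.2790)^2) = 5.9633


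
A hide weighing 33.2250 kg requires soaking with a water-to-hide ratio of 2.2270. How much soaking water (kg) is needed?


Formula: Water = hide_weight * ratio
Substituting: Water = 33.2250 * 2.2270
Result: 73.9921 kg


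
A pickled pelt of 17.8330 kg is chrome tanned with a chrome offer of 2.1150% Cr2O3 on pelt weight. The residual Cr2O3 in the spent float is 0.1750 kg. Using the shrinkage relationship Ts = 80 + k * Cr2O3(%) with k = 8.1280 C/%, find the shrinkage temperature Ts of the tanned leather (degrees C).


Offered = pelt * offer_pct / 100 = 17.8330 * 2.1150 / 100 = 0.3772 kg
Uptake = offered - residual = 0.3772 - 0.1750 = 0.2022 kg
Cr2O3% on pelt = uptake / pelt * 100 = 0.2022 / 17.8330 * 100 = 1.1337 %
Ts = 80 + k * Cr2O3% = 80 + 8.1280 * 1.1337 = 89.2145 C


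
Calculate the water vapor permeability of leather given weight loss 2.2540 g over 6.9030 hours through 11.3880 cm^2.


Formula: WVP = loss / (area * time)
Substituting: WVP = 2.2540 / (11.3880 * 6.9030)
Result: 0.0286727 g/(cm^2*hr)


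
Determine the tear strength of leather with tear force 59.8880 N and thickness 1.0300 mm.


Formula: Tear strength = force / thickness
Substituting: Tear strength = 59.8880 / 1.0300
Result: 58.1437 N/mm


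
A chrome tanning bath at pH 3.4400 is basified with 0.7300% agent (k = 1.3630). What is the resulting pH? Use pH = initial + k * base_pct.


Formula: pH_final = pH_initial + k * base_pct
Substituting: pH_final = 3.4400 + 1.3630 * 0.7300
Result: 4.4350


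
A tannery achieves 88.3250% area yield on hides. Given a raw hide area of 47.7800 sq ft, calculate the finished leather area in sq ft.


Formula: finished = raw * yield / 100
Substituting: finished = 47.7800 * 88.3250 / 100
Result: 42.2017 sq ft


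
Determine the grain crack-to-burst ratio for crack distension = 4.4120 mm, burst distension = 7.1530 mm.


Formula: Ratio = crack / burst
Substituting: Ratio = 4.4120 / 7.1530
Result: 0.6168


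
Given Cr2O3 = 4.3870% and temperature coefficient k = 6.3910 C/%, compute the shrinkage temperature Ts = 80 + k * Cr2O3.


Formula: Ts = 80 + k * Cr2O3
Substituting: Ts = 80 + 6.3910 * 4.3870
Result: 108.0373 C


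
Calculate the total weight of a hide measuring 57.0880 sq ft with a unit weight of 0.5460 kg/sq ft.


Formula: Weight = area * weight_per_sqft
Substituting: Weight = 57.0880 * 0.5460
Result: 31.1700 kg


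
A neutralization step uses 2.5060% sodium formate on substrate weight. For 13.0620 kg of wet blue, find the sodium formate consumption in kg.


Formula: Neutralizer = substrate * pct / 100
Substituting: Neutralizer = 13.0620 * 2.5060 / 100
Result: 0.3273 kg


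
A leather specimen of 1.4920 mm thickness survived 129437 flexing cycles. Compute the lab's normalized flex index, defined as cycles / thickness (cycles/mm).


Formula: Index = cycles / thickness
Substituting: Index = 129437 / 1.4920
Result: 86754.0214 cycles/mm


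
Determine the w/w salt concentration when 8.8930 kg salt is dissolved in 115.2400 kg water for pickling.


Formula: Conc = salt / (water + salt) * 100
Substituting: Conc = 8.8930 / (115.2400 + 8.8930) * 100
Result: 7.1641 %


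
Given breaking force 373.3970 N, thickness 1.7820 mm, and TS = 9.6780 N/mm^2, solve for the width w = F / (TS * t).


Formula: w = F / (TS * t)
Substituting: w = 373.3970 / (9.6780 * 1.7820)
Result: 21.6510 mm


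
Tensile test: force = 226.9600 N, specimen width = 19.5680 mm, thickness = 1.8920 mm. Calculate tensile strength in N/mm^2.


Formula: TS = force / (width * thickness)
Substituting: TS = 226.9600 / (19.5680 * 1.8920)
Result: 6.1303 N/mm^2


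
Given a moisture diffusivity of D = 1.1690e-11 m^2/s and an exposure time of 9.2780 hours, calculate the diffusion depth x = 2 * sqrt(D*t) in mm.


t = 9.2780 hr * 3600 = 33400.8000 s
D * t = 1.1690e-11 * 33400.8000 = 3.9046e-07
x = 2 * sqrt(D*t) = 2 * sqrt(3.9046e-07) = 0.00124973 m = 1.2497 mm


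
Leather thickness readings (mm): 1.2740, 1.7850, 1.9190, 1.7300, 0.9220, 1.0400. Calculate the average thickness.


Formula: Average = sum / n
Substituting: Average = 8.6700 / 6
Result: 1.4450 mm


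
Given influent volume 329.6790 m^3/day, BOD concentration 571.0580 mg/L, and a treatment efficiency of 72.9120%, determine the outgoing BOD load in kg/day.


Load_in = volume * conc / 1000 = 329.6790 * 571.0580 / 1000 = 188.2658 kg/day
Removed = Load_in * eff / 100 = 188.2658 * 72.9120 / 100 = 137.2684 kg/day
Load_out = Load_in - Removed = 188.2658 - 137.2684 = 50.9974 kg/day


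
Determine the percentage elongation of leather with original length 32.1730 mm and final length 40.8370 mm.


Formula: Elongation = (Lf - L0) / L0 * 100
Substituting: Elongation = (40.8370 - 32.1730) / 32.1730 * 100
Result: 26.9294 %


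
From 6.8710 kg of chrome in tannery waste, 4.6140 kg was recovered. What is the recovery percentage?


Formula: Recovery = recovered / input * 100
Substituting: Recovery = 4.6140 / 6.8710 * 100
Result: 67.1518 %


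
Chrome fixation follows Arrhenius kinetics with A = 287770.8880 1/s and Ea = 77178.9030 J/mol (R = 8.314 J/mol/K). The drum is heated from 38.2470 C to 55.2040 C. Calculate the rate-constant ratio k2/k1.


T1 = 38.2470 + 273.15 = 311.3970 K; T2 = 55.2040 + 273.15 = 328.3540 K
k1 = A * exp(-Ea/(R*T1)) = 287770.8880 * exp(-77178.9030/(8.314*311.3970)) = 3.2536e-08 1/s
k2 = A * exp(-Ea/(R*T2)) = 287770.8880 * exp(-77178.9030/(8.314*328.3540)) = 1.5169e-07 1/s
k2/k1 = 1.5169e-07 / 3.2536e-08 = 4.6623


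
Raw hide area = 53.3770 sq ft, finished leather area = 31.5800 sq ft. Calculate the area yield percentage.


Formula: Yield = finished / raw * 100
Substituting: Yield = 31.5800 / 53.3770 * 100
Result: 59.1641 %


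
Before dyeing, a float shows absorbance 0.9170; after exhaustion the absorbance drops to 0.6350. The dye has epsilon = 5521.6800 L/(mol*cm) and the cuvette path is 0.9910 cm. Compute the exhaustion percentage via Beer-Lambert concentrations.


c_initial = A_i / (epsilon * l) = 0.9170 / (5521.6800 * 0.9910) = 1.6758e-04 mol/L
c_final = A_f / (epsilon * l) = 0.6350 / (5521.6800 * 0.9910) = 1.1605e-04 mol/L
Exhaustion = (c_initial - c_final) / c_initial * 100 = (1.6758e-04 - 1.1605e-04) / 1.6758e-04 * 100 = 30.7525 %


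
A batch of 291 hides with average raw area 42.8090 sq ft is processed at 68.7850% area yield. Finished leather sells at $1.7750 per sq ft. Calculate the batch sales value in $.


Raw_total = N * avg_area = 291 * 42.8090 = 12457.4190 sq ft
Finished = Raw_total * yield / 100 = 12457.4190 * 68.7850 / 100 = 8568.8357 sq ft
Value = Finished * price = 8568.8357 * 1.7750 = 15209.6833 $


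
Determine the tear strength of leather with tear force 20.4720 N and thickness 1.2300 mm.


Formula: Tear strength = force / thickness
Substituting: Tear strength = 20.4720 / 1.2300
Result: 16.6439 N/mm


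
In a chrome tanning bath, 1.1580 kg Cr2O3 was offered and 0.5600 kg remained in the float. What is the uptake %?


Formula: Uptake = (offered - residual) / offered * 100
Substituting: Uptake = (1.1580 - 0.5600) / 1.1580 * 100
Result: 51.6408 %


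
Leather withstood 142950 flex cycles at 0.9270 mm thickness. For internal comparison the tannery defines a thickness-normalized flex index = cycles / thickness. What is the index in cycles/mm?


Formula: Index = cycles / thickness
Substituting: Index = 142950 / 0.9270
Result: 154207.1197 cycles/mm


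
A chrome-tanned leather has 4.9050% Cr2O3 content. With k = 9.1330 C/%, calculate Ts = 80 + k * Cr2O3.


Formula: Ts = 80 + k * Cr2O3
Substituting: Ts = 80 + 9.1330 * 4.9050
Result: 124.7974 C


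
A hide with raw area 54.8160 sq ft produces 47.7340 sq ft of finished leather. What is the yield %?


Formula: Yield = finished / raw * 100
Substituting: Yield = 47.7340 / 54.8160 * 100
Result: 87.0804 %


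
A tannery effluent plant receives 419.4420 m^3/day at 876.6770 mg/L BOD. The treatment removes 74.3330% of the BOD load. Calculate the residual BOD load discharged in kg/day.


Load_in = volume * conc / 1000 = 419.4420 * 876.6770 / 1000 = 367.7152 kg/day
Removed = Load_in * eff / 100 = 367.7152 * 74.3330 / 100 = 273.3337 kg/day
Load_out = Load_in - Removed = 367.7152 - 273.3337 = 94.3814 kg/day


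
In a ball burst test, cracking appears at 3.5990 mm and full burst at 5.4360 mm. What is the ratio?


Formula: Ratio = crack / burst
Substituting: Ratio = 3.5990 / 5.4360
Result: 0.6621


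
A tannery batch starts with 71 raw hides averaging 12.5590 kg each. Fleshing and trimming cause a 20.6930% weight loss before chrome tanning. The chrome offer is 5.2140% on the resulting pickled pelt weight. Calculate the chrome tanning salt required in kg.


Total_raw = N * avg_wt = 71 * 12.5590 = 891.6890 kg
Substrate = Total_raw * (1 - loss/100) = 891.6890 * (1 - 20.6930/100) = 707.1718 kg
Chrome = Substrate * pct / 100 = 707.1718 * 5.2140 / 100 = 36.8719 kg
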